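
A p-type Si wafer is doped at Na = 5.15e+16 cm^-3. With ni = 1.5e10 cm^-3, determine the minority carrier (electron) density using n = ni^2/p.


Step 1: Majority hole concentration p ≈ Na = 5.15e+16 cm^-3
Step 2: n = ni^2 / Na = (1.5e10)^2 / 5.15e+16
Step 3: n = 4.37e+03 cm^-3

4.37e+03


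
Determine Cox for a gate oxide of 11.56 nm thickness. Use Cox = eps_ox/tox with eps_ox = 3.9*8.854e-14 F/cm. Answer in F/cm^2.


Step 1: eps_ox = 3.9 * 8.854e-14 = 3.45306e-13 F/cm
Step 2: tox in cm = 11.56 nm * 1e-7 = 1.1560e-06 cm
Step 3: Cox = 3.45306e-13 / 1.1560e-06 = 2.99e-07 F/cm^2

2.99e-07


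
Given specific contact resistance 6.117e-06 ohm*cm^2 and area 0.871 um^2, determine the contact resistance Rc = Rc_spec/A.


Step 1: Convert area to cm^2: 0.871 um^2 = 8.7100e-09 cm^2
Step 2: Rc = Rc_spec / A = 6.117e-06 / 8.7100e-09
Step 3: Rc = 7.02e+02 ohms

7.02e+02


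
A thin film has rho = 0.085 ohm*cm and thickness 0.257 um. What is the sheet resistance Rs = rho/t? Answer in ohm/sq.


Step 1: Convert thickness to cm: t = 0.257 um = 2.5700e-05 cm
Step 2: Rs = rho / t = 0.085 / 2.5700e-05
Step 3: Rs = 3307.4 ohm/sq

3307.4


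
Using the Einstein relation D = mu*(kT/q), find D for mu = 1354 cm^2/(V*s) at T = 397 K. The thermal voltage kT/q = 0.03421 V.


Step 1: D = mu * (kT/q)
Step 2: D = 1354 * 0.03421
Step 3: D = 46.32 cm^2/s

46.32


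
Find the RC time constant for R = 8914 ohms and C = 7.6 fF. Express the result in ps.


Step 1: tau = R * C
Step 2: tau = 8914 * 7.6 fF = 8914 * 7.6e-15 F
Step 3: tau = 6.77464e-11 s = 67.7464 ps

67.7464


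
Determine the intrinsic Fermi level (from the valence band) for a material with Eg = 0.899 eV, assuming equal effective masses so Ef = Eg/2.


Step 1: For an intrinsic semiconductor, the Fermi level sits at midgap.
Step 2: Ef = Eg / 2 = 0.899 / 2 = 0.4495 eV

0.4495


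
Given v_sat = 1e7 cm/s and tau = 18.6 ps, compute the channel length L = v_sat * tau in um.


Step 1: tau in seconds = 18.6 ps * 1e-12 = 1.8600e-11 s
Step 2: L = v_sat * tau = 1e7 * 1.8600e-11 = 1.8600e-04 cm
Step 3: L in um = 1.8600e-04 * 1e4 = 1.86 um

1.86


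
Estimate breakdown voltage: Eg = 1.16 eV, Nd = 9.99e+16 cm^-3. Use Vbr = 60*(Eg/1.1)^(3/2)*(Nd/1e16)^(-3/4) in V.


Step 1: Eg/1.1 = 1.16/1.1 = 1.054545
Step 2: (Eg/1.1)^1.5 = 1.054545^1.5 = 1.082923
Step 3: (Nd/1e16)^(-0.75) = (9.99)^(-0.75) = 0.177961
Step 4: Vbr = 60 * 1.082923 * 0.177961 = 11.6 V

11.6


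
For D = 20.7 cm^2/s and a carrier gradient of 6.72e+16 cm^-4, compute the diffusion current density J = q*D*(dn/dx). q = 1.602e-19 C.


Step 1: J = q * D * (dn/dx)
Step 2: J = 1.602e-19 * 20.7 * 6.72e+16
Step 3: J = 2.23e-01 A/cm^2

2.23e-01


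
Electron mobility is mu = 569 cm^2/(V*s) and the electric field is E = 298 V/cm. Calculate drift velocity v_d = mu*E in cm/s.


Step 1: v_d = mu * E
Step 2: v_d = 569 * 298 = 169562
Step 3: v_d = 1.70e+05 cm/s

1.70e+05


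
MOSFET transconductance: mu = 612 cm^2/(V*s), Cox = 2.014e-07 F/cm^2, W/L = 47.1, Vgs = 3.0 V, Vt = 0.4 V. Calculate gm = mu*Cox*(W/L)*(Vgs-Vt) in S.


Step 1: Vov = Vgs - Vt = 3.0 - 0.4 = 2.6 V
Step 2: gm = mu * Cox * (W/L) * Vov
Step 3: gm = 612 * 2.014e-07 * 47.1 * 2.6 = 1.51e-02 S

1.51e-02


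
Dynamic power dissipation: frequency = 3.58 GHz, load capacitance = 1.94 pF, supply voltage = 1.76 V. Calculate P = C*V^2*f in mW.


Step 1: V^2 = 1.76^2 = 3.0976 V^2
Step 2: P = C*V^2*f = 1.94e-12 F * 3.0976 * 3.58e9 Hz
Step 3: P = 2.151345152e-02 W
Step 4: P = 21.513 mW

21.513


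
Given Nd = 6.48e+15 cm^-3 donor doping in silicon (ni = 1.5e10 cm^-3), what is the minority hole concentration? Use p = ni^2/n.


Step 1: Since Nd >> ni, n ≈ Nd = 6.48e+15 cm^-3
Step 2: p = ni^2 / n = (1.5e10)^2 / 6.48e+15
Step 3: p = 2.25e20 / 6.48e+15 = 3.47e+04 cm^-3

3.47e+04


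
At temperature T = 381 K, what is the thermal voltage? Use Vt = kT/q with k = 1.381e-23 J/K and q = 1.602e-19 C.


Step 1: kT = 1.381e-23 * 381 = 5.26161e-21 J
Step 2: Vt = kT/q = 5.26161e-21 / 1.602e-19
Step 3: Vt = 0.03284 V

0.03284


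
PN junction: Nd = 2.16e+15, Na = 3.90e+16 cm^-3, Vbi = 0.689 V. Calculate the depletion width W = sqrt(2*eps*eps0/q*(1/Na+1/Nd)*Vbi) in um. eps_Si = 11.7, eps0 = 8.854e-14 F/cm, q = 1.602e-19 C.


Step 1: 1/Na + 1/Nd = 1/3.90e+16 + 1/2.16e+15 = 4.88604e-16
Step 2: 2*eps*eps0/q = 2*11.7*8.854e-14/1.602e-19 = 1.293281e+07
Step 3: W^2 = 1.293281e+07 * 4.88604e-16 * 0.689 = 4.35381e-09
Step 4: W = sqrt(4.35381e-09) = 6.598e-05 cm = 0.6598 um

0.6598


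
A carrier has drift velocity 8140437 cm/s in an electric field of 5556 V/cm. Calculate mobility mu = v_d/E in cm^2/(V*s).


Step 1: mu = v_d / E
Step 2: mu = 8140437 / 5556
Step 3: mu = 1465.16 cm^2/(V*s)

1465.16


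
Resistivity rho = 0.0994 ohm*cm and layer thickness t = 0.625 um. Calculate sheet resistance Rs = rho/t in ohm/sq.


Step 1: Convert thickness to cm: t = 0.625 um = 6.2500e-05 cm
Step 2: Rs = rho / t = 0.0994 / 6.2500e-05
Step 3: Rs = 1590.4 ohm/sq

1590.4


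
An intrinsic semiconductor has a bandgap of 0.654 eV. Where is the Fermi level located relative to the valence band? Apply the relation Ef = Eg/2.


Step 1: For an intrinsic semiconductor, the Fermi level sits at midgap.
Step 2: Ef = Eg / 2 = 0.654 / 2 = 0.327 eV

0.327


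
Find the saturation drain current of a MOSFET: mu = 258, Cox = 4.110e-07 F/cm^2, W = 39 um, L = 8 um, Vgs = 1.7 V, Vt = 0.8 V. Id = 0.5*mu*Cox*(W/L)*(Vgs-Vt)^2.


Step 1: Overdrive voltage Vov = Vgs - Vt = 1.7 - 0.8 = 0.9 V
Step 2: W/L = 39/8 = 4.875
Step 3: Id = 0.5 * 258 * 4.110e-07 * 4.875 * 0.9^2
Step 4: Id = 2.09e-04 A

2.09e-04


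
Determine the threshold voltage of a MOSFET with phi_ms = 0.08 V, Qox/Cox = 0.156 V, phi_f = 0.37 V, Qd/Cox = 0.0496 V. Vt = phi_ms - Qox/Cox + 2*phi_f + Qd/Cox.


Step 1: Vt = phi_ms - Qox/Cox + 2*phi_f + Qd/Cox
Step 2: Vt = 0.08 - 0.156 + 2*0.37 + 0.0496
Step 3: Vt = 0.08 - 0.156 + 0.74 + 0.0496
Step 4: Vt = 0.7136 V

0.7136


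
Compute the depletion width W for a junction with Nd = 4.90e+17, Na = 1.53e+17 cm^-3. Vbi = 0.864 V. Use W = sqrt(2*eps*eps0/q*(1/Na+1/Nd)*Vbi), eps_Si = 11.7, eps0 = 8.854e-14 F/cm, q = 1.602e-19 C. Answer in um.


Step 1: 1/Na + 1/Nd = 1/1.53e+17 + 1/4.90e+17 = 8.57676e-18
Step 2: 2*eps*eps0/q = 2*11.7*8.854e-14/1.602e-19 = 1.293281e+07
Step 3: W^2 = 1.293281e+07 * 8.57676e-18 * 0.864 = 9.58363e-11
Step 4: W = sqrt(9.58363e-11) = 9.790e-06 cm = 0.0979 um

0.0979


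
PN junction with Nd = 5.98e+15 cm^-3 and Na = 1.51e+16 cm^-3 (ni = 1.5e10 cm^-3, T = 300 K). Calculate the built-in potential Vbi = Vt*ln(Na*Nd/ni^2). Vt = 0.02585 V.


Step 1: Compute Na*Nd/ni^2 = 1.51e+16 * 5.98e+15 / (1.5e10)^2 = 4.0132e+11
Step 2: ln(4.0132e+11) = 26.7180
Step 3: Vbi = 0.02585 * 26.7180 = 0.691 V

0.691


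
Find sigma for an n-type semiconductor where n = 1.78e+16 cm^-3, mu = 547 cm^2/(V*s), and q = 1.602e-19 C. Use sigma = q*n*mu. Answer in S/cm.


Step 1: sigma = q * n * mu
Step 2: sigma = 1.602e-19 * 1.78e+16 * 547
Step 3: sigma = 1.560e+00 S/cm

1.560e+00


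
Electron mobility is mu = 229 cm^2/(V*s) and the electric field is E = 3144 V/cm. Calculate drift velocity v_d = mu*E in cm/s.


Step 1: v_d = mu * E
Step 2: v_d = 229 * 3144 = 719976
Step 3: v_d = 7.20e+05 cm/s

7.20e+05


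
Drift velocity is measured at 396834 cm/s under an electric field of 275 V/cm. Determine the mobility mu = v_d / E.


Step 1: mu = v_d / E
Step 2: mu = 396834 / 275
Step 3: mu = 1443.03 cm^2/(V*s)

1443.03


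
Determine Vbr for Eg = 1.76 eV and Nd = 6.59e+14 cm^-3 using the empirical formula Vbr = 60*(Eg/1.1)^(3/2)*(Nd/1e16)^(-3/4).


Step 1: Eg/1.1 = 1.76/1.1 = 1.600000
Step 2: (Eg/1.1)^1.5 = 1.600000^1.5 = 2.023858
Step 3: (Nd/1e16)^(-0.75) = (0.0659)^(-0.75) = 7.688399
Step 4: Vbr = 60 * 2.023858 * 7.688399 = 933.6 V

933.6


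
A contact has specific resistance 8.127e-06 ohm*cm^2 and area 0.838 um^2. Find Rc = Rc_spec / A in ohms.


Step 1: Convert area to cm^2: 0.838 um^2 = 8.3800e-09 cm^2
Step 2: Rc = Rc_spec / A = 8.127e-06 / 8.3800e-09
Step 3: Rc = 9.70e+02 ohms

9.70e+02


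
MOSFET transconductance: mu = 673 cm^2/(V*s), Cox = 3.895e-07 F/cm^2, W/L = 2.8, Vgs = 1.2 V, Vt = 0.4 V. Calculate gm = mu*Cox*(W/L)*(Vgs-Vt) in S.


Step 1: Vov = Vgs - Vt = 1.2 - 0.4 = 0.8 V
Step 2: gm = mu * Cox * (W/L) * Vov
Step 3: gm = 673 * 3.895e-07 * 2.8 * 0.8 = 5.87e-04 S

5.87e-04


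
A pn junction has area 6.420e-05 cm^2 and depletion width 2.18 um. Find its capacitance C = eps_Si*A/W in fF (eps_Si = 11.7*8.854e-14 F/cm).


Step 1: eps_Si = 11.7 * 8.854e-14 = 1.035918e-12 F/cm
Step 2: W in cm = 2.18 * 1e-4 = 2.18e-04 cm
Step 3: C = 1.035918e-12 * 6.420e-05 / 2.18e-04 = 3.050731e-13 F
Step 4: C = 305.07 fF

305.07


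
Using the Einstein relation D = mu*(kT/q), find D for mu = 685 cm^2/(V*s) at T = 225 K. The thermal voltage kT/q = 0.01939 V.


Step 1: D = mu * (kT/q)
Step 2: D = 685 * 0.01939
Step 3: D = 13.28 cm^2/s

13.28


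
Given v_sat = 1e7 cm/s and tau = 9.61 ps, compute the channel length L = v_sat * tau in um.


Step 1: tau in seconds = 9.61 ps * 1e-12 = 9.6100e-12 s
Step 2: L = v_sat * tau = 1e7 * 9.6100e-12 = 9.6100e-05 cm
Step 3: L in um = 9.6100e-05 * 1e4 = 0.961 um

0.961


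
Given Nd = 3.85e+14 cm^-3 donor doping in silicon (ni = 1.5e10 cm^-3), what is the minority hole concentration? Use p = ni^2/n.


Step 1: Since Nd >> ni, n ≈ Nd = 3.85e+14 cm^-3
Step 2: p = ni^2 / n = (1.5e10)^2 / 3.85e+14
Step 3: p = 2.25e20 / 3.85e+14 = 5.84e+05 cm^-3

5.84e+05


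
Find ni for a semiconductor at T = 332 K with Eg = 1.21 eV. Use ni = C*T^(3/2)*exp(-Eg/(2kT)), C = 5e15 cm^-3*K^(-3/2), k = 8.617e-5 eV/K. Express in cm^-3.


Step 1: Compute kT = 8.617e-5 * 332 = 0.02860844 eV
Step 2: Exponent = -Eg/(2kT) = -1.21/(2*0.02860844) = -21.14761
Step 3: T^(3/2) = 332^1.5 = 6049.33
Step 4: ni = 5e15 * 6049.33 * exp(-21.14761) = 1.98e+10 cm^-3

1.98e+10


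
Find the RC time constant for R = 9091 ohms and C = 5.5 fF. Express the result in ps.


Step 1: tau = R * C
Step 2: tau = 9091 * 5.5 fF = 9091 * 5.5e-15 F
Step 3: tau = 5.00005e-11 s = 50.0005 ps

50.0005


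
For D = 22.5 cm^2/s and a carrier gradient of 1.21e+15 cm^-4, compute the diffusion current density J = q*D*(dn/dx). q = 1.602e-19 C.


Step 1: J = q * D * (dn/dx)
Step 2: J = 1.602e-19 * 22.5 * 1.21e+15
Step 3: J = 4.36e-03 A/cm^2

4.36e-03


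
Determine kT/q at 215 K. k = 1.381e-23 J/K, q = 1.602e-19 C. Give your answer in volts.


Step 1: kT = 1.381e-23 * 215 = 2.96915e-21 J
Step 2: Vt = kT/q = 2.96915e-21 / 1.602e-19
Step 3: Vt = 0.01853 V

0.01853


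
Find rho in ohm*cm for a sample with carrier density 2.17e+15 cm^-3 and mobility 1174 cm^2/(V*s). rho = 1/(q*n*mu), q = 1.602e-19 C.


Step 1: sigma = q * n * mu = 1.602e-19 * 2.17e+15 * 1174 = 4.08122e-01 S/cm
Step 2: rho = 1 / sigma = 1 / 4.08122e-01 = 2.45 ohm*cm

2.45


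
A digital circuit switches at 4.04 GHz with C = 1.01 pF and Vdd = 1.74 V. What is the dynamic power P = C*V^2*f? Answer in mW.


Step 1: V^2 = 1.74^2 = 3.0276 V^2
Step 2: P = C*V^2*f = 1.01e-12 F * 3.0276 * 4.04e9 Hz
Step 3: P = 1.235381904e-02 W
Step 4: P = 12.354 mW

12.354


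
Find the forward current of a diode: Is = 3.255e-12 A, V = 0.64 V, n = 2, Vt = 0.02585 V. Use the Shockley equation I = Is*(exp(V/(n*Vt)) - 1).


Step 1: V/(n*Vt) = 0.64/(2*0.02585) = 12.3791
Step 2: exp(12.3791) = 2.3778e+05
Step 3: I = 3.255e-12 * (2.3778e+05 - 1) = 7.74e-07 A

7.74e-07


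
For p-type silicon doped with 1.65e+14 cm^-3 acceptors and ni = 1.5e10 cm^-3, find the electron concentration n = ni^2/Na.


Step 1: Majority hole concentration p ≈ Na = 1.65e+14 cm^-3
Step 2: n = ni^2 / Na = (1.5e10)^2 / 1.65e+14
Step 3: n = 1.36e+06 cm^-3

1.36e+06


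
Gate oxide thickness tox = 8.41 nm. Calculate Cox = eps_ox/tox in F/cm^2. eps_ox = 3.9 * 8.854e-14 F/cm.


Step 1: eps_ox = 3.9 * 8.854e-14 = 3.45306e-13 F/cm
Step 2: tox in cm = 8.41 nm * 1e-7 = 8.4100e-07 cm
Step 3: Cox = 3.45306e-13 / 8.4100e-07 = 4.11e-07 F/cm^2

4.11e-07


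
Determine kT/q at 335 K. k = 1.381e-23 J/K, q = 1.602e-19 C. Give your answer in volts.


Step 1: kT = 1.381e-23 * 335 = 4.62635e-21 J
Step 2: Vt = kT/q = 4.62635e-21 / 1.602e-19
Step 3: Vt = 0.02888 V

0.02888


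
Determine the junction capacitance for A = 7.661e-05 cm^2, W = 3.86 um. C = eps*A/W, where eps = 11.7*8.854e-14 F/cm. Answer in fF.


Step 1: eps_Si = 11.7 * 8.854e-14 = 1.035918e-12 F/cm
Step 2: W in cm = 3.86 * 1e-4 = 3.86e-04 cm
Step 3: C = 1.035918e-12 * 7.661e-05 / 3.86e-04 = 2.056002e-13 F
Step 4: C = 205.6 fF

205.6


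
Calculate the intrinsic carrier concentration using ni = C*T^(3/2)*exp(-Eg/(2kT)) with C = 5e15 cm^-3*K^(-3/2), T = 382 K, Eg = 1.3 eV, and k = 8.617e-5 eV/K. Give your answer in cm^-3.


Step 1: Compute kT = 8.617e-5 * 382 = 0.03291694 eV
Step 2: Exponent = -Eg/(2kT) = -1.3/(2*0.03291694) = -19.74667
Step 3: T^(3/2) = 382^1.5 = 7466.12
Step 4: ni = 5e15 * 7466.12 * exp(-19.74667) = 9.91e+10 cm^-3

9.91e+10


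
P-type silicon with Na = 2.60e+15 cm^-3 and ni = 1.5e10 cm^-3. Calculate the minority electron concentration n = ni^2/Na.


Step 1: Majority hole concentration p ≈ Na = 2.60e+15 cm^-3
Step 2: n = ni^2 / Na = (1.5e10)^2 / 2.60e+15
Step 3: n = 8.65e+04 cm^-3

8.65e+04


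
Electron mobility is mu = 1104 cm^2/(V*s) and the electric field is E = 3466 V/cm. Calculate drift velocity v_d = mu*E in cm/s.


Step 1: v_d = mu * E
Step 2: v_d = 1104 * 3466 = 3826464
Step 3: v_d = 3.83e+06 cm/s

3.83e+06


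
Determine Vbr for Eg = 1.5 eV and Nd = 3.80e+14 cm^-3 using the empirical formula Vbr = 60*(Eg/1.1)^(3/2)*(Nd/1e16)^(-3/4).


Step 1: Eg/1.1 = 1.5/1.1 = 1.363636
Step 2: (Eg/1.1)^1.5 = 1.363636^1.5 = 1.592384
Step 3: (Nd/1e16)^(-0.75) = (0.038)^(-0.75) = 11.618827
Step 4: Vbr = 60 * 1.592384 * 11.618827 = 1110.1 V

1110.1


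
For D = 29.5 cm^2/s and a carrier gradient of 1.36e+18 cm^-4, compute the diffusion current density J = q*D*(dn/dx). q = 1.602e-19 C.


Step 1: J = q * D * (dn/dx)
Step 2: J = 1.602e-19 * 29.5 * 1.36e+18
Step 3: J = 6.43e+00 A/cm^2

6.43e+00


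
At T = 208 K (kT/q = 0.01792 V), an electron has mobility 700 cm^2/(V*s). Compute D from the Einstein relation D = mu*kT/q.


Step 1: D = mu * (kT/q)
Step 2: D = 700 * 0.01792
Step 3: D = 12.54 cm^2/s

12.54


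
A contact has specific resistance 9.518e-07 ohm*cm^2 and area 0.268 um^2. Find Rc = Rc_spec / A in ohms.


Step 1: Convert area to cm^2: 0.268 um^2 = 2.6800e-09 cm^2
Step 2: Rc = Rc_spec / A = 9.518e-07 / 2.6800e-09
Step 3: Rc = 3.55e+02 ohms

3.55e+02


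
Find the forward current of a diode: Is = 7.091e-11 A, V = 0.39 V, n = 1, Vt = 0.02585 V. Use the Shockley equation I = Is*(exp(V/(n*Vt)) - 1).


Step 1: V/(n*Vt) = 0.39/(1*0.02585) = 15.0870
Step 2: exp(15.0870) = 3.5662e+06
Step 3: I = 7.091e-11 * (3.5662e+06 - 1) = 2.53e-04 A

2.53e-04


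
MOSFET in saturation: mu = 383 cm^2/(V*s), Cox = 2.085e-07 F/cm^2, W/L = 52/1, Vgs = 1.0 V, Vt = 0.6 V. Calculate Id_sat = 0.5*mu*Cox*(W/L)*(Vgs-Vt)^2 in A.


Step 1: Overdrive voltage Vov = Vgs - Vt = 1.0 - 0.6 = 0.4 V
Step 2: W/L = 52/1 = 52
Step 3: Id = 0.5 * 383 * 2.085e-07 * 52 * 0.4^2
Step 4: Id = 3.32e-04 A

3.32e-04


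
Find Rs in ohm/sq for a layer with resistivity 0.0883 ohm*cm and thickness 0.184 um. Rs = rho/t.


Step 1: Convert thickness to cm: t = 0.184 um = 1.8400e-05 cm
Step 2: Rs = rho / t = 0.0883 / 1.8400e-05
Step 3: Rs = 4798.9 ohm/sq

4798.9


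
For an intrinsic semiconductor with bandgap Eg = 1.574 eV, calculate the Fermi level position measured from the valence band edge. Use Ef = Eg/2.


Step 1: For an intrinsic semiconductor, the Fermi level sits at midgap.
Step 2: Ef = Eg / 2 = 1.574 / 2 = 0.787 eV

0.787


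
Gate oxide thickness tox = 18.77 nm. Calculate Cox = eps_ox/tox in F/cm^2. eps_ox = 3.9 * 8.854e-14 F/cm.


Step 1: eps_ox = 3.9 * 8.854e-14 = 3.45306e-13 F/cm
Step 2: tox in cm = 18.77 nm * 1e-7 = 1.8770e-06 cm
Step 3: Cox = 3.45306e-13 / 1.8770e-06 = 1.84e-07 F/cm^2

1.84e-07


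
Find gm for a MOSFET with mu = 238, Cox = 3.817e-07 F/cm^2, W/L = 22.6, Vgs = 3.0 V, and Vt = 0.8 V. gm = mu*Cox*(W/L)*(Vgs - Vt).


Step 1: Vov = Vgs - Vt = 3.0 - 0.8 = 2.2 V
Step 2: gm = mu * Cox * (W/L) * Vov
Step 3: gm = 238 * 3.817e-07 * 22.6 * 2.2 = 4.52e-03 S

4.52e-03


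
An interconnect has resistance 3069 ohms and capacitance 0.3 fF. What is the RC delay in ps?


Step 1: tau = R * C
Step 2: tau = 3069 * 0.3 fF = 3069 * 3.0e-16 F
Step 3: tau = 9.207e-13 s = 0.9207 ps

0.9207


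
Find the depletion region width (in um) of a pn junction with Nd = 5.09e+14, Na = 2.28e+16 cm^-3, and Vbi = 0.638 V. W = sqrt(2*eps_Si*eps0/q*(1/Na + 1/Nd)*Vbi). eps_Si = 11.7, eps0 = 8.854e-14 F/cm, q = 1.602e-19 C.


Step 1: 1/Na + 1/Nd = 1/2.28e+16 + 1/5.09e+14 = 2.00850e-15
Step 2: 2*eps*eps0/q = 2*11.7*8.854e-14/1.602e-19 = 1.293281e+07
Step 3: W^2 = 1.293281e+07 * 2.00850e-15 * 0.638 = 1.65724e-08
Step 4: W = sqrt(1.65724e-08) = 1.287e-04 cm = 1.287 um

1.287


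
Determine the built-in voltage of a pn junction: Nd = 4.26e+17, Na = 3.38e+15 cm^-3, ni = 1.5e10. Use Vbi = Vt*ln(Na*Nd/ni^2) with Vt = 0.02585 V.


Step 1: Compute Na*Nd/ni^2 = 3.38e+15 * 4.26e+17 / (1.5e10)^2 = 6.3995e+12
Step 2: ln(6.3995e+12) = 29.4872
Step 3: Vbi = 0.02585 * 29.4872 = 0.762 V

0.762


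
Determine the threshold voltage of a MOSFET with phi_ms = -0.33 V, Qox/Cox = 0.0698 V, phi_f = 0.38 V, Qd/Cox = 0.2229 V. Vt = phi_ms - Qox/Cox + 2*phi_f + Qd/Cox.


Step 1: Vt = phi_ms - Qox/Cox + 2*phi_f + Qd/Cox
Step 2: Vt = -0.33 - 0.0698 + 2*0.38 + 0.2229
Step 3: Vt = -0.33 - 0.0698 + 0.76 + 0.2229
Step 4: Vt = 0.5831 V

0.5831


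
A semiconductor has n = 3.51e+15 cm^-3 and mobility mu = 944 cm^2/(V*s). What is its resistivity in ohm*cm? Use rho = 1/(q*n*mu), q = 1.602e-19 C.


Step 1: sigma = q * n * mu = 1.602e-19 * 3.51e+15 * 944 = 5.30813e-01 S/cm
Step 2: rho = 1 / sigma = 1 / 5.30813e-01 = 1.884 ohm*cm

1.884


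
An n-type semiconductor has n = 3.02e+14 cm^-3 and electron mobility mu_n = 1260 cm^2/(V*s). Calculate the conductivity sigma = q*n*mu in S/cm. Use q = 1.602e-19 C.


Step 1: sigma = q * n * mu
Step 2: sigma = 1.602e-19 * 3.02e+14 * 1260
Step 3: sigma = 6.096e-02 S/cm

6.096e-02


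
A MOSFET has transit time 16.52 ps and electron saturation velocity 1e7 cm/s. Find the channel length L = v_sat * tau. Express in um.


Step 1: tau in seconds = 16.52 ps * 1e-12 = 1.6520e-11 s
Step 2: L = v_sat * tau = 1e7 * 1.6520e-11 = 1.6520e-04 cm
Step 3: L in um = 1.6520e-04 * 1e4 = 1.652 um

1.652


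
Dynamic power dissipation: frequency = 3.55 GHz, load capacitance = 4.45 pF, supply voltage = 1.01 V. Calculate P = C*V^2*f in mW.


Step 1: V^2 = 1.01^2 = 1.0201 V^2
Step 2: P = C*V^2*f = 4.45e-12 F * 1.0201 * 3.55e9 Hz
Step 3: P = 1.611502975e-02 W
Step 4: P = 16.115 mW

16.115


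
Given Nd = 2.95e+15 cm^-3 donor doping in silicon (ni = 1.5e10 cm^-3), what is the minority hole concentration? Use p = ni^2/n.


Step 1: Since Nd >> ni, n ≈ Nd = 2.95e+15 cm^-3
Step 2: p = ni^2 / n = (1.5e10)^2 / 2.95e+15
Step 3: p = 2.25e20 / 2.95e+15 = 7.63e+04 cm^-3

7.63e+04


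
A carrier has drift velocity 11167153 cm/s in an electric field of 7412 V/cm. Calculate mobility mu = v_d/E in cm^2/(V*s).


Step 1: mu = v_d / E
Step 2: mu = 11167153 / 7412
Step 3: mu = 1506.63 cm^2/(V*s)

1506.63


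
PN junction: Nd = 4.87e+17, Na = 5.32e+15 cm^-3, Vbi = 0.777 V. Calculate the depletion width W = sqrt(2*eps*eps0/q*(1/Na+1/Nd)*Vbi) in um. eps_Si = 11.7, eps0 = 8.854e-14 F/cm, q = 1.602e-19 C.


Step 1: 1/Na + 1/Nd = 1/5.32e+15 + 1/4.87e+17 = 1.90023e-16
Step 2: 2*eps*eps0/q = 2*11.7*8.854e-14/1.602e-19 = 1.293281e+07
Step 3: W^2 = 1.293281e+07 * 1.90023e-16 * 0.777 = 1.90950e-09
Step 4: W = sqrt(1.90950e-09) = 4.370e-05 cm = 0.437 um

0.437


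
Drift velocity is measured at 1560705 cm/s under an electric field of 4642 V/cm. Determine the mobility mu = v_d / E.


Step 1: mu = v_d / E
Step 2: mu = 1560705 / 4642
Step 3: mu = 336.21 cm^2/(V*s)

336.21


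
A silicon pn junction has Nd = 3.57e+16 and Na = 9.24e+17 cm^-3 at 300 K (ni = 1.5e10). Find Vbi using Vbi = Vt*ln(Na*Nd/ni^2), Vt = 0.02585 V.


Step 1: Compute Na*Nd/ni^2 = 9.24e+17 * 3.57e+16 / (1.5e10)^2 = 1.4661e+14
Step 2: ln(1.4661e+14) = 32.6188
Step 3: Vbi = 0.02585 * 32.6188 = 0.843 V

0.843


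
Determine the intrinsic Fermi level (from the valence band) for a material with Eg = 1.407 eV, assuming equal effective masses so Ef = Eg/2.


Step 1: For an intrinsic semiconductor, the Fermi level sits at midgap.
Step 2: Ef = Eg / 2 = 1.407 / 2 = 0.7035 eV

0.7035


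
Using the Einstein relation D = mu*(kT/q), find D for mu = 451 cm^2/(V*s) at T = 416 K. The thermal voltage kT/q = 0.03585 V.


Step 1: D = mu * (kT/q)
Step 2: D = 451 * 0.03585
Step 3: D = 16.17 cm^2/s

16.17


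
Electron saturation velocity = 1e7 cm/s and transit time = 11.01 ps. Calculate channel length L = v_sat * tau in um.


Step 1: tau in seconds = 11.01 ps * 1e-12 = 1.1010e-11 s
Step 2: L = v_sat * tau = 1e7 * 1.1010e-11 = 1.1010e-04 cm
Step 3: L in um = 1.1010e-04 * 1e4 = 1.101 um

1.101


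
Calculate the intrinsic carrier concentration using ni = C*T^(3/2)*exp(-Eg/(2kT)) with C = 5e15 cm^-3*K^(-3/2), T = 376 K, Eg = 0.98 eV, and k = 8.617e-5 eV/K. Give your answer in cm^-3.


Step 1: Compute kT = 8.617e-5 * 376 = 0.03239992 eV
Step 2: Exponent = -Eg/(2kT) = -0.98/(2*0.03239992) = -15.12349
Step 3: T^(3/2) = 376^1.5 = 7290.91
Step 4: ni = 5e15 * 7290.91 * exp(-15.12349) = 9.86e+12 cm^-3

9.86e+12


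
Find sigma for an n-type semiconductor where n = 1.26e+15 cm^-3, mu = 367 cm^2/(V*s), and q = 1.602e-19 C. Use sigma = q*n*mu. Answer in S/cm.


Step 1: sigma = q * n * mu
Step 2: sigma = 1.602e-19 * 1.26e+15 * 367
Step 3: sigma = 7.408e-02 S/cm

7.408e-02


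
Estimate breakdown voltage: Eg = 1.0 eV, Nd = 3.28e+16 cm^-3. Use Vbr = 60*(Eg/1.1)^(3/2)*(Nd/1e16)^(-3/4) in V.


Step 1: Eg/1.1 = 1.0/1.1 = 0.909091
Step 2: (Eg/1.1)^1.5 = 0.909091^1.5 = 0.866784
Step 3: (Nd/1e16)^(-0.75) = (3.28)^(-0.75) = 0.410293
Step 4: Vbr = 60 * 0.866784 * 0.410293 = 21.3 V

21.3


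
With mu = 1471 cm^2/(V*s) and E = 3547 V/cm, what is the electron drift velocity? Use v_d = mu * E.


Step 1: v_d = mu * E
Step 2: v_d = 1471 * 3547 = 5217637
Step 3: v_d = 5.22e+06 cm/s

5.22e+06


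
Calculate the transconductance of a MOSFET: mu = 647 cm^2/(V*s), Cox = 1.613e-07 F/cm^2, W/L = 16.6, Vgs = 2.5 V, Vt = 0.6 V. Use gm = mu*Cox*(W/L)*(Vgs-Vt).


Step 1: Vov = Vgs - Vt = 2.5 - 0.6 = 1.9 V
Step 2: gm = mu * Cox * (W/L) * Vov
Step 3: gm = 647 * 1.613e-07 * 16.6 * 1.9 = 3.29e-03 S

3.29e-03


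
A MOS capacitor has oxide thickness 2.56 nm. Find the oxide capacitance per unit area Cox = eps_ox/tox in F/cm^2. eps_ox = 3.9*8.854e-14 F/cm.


Step 1: eps_ox = 3.9 * 8.854e-14 = 3.45306e-13 F/cm
Step 2: tox in cm = 2.56 nm * 1e-7 = 2.5600e-07 cm
Step 3: Cox = 3.45306e-13 / 2.5600e-07 = 1.35e-06 F/cm^2

1.35e-06


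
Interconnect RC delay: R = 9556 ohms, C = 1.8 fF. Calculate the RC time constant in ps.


Step 1: tau = R * C
Step 2: tau = 9556 * 1.8 fF = 9556 * 1.8e-15 F
Step 3: tau = 1.72008e-11 s = 17.2008 ps

17.2008


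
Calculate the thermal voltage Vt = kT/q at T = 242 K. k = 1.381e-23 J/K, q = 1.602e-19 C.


Step 1: kT = 1.381e-23 * 242 = 3.34202e-21 J
Step 2: Vt = kT/q = 3.34202e-21 / 1.602e-19
Step 3: Vt = 0.02086 V

0.02086


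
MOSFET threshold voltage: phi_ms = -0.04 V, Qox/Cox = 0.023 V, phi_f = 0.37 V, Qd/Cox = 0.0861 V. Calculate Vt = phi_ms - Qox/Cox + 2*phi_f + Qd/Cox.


Step 1: Vt = phi_ms - Qox/Cox + 2*phi_f + Qd/Cox
Step 2: Vt = -0.04 - 0.023 + 2*0.37 + 0.0861
Step 3: Vt = -0.04 - 0.023 + 0.74 + 0.0861
Step 4: Vt = 0.7631 V

0.7631


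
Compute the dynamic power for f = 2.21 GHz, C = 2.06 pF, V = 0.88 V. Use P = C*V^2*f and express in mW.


Step 1: V^2 = 0.88^2 = 0.7744 V^2
Step 2: P = C*V^2*f = 2.06e-12 F * 0.7744 * 2.21e9 Hz
Step 3: P = 3.52553344e-03 W
Step 4: P = 3.526 mW

3.526


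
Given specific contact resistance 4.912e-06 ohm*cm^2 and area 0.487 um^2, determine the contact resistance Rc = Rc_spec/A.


Step 1: Convert area to cm^2: 0.487 um^2 = 4.8700e-09 cm^2
Step 2: Rc = Rc_spec / A = 4.912e-06 / 4.8700e-09
Step 3: Rc = 1.01e+03 ohms

1.01e+03


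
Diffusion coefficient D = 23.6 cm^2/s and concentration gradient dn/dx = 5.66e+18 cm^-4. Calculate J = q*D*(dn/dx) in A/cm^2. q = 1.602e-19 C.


Step 1: J = q * D * (dn/dx)
Step 2: J = 1.602e-19 * 23.6 * 5.66e+18
Step 3: J = 2.14e+01 A/cm^2

2.14e+01


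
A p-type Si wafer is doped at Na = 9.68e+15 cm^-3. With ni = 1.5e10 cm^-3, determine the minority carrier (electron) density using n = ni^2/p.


Step 1: Majority hole concentration p ≈ Na = 9.68e+15 cm^-3
Step 2: n = ni^2 / Na = (1.5e10)^2 / 9.68e+15
Step 3: n = 2.32e+04 cm^-3

2.32e+04


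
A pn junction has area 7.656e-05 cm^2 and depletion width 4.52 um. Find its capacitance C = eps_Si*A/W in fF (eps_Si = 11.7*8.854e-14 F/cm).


Step 1: eps_Si = 11.7 * 8.854e-14 = 1.035918e-12 F/cm
Step 2: W in cm = 4.52 * 1e-4 = 4.52e-04 cm
Step 3: C = 1.035918e-12 * 7.656e-05 / 4.52e-04 = 1.754643e-13 F
Step 4: C = 175.46 fF

175.46


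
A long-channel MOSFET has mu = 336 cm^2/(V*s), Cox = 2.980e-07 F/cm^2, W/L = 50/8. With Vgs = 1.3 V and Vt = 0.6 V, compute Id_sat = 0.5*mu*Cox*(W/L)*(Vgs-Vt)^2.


Step 1: Overdrive voltage Vov = Vgs - Vt = 1.3 - 0.6 = 0.7 V
Step 2: W/L = 50/8 = 6.25
Step 3: Id = 0.5 * 336 * 2.980e-07 * 6.25 * 0.7^2
Step 4: Id = 1.53e-04 A

1.53e-04


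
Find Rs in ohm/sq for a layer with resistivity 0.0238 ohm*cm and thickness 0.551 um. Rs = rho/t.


Step 1: Convert thickness to cm: t = 0.551 um = 5.5100e-05 cm
Step 2: Rs = rho / t = 0.0238 / 5.5100e-05
Step 3: Rs = 431.9 ohm/sq

431.9


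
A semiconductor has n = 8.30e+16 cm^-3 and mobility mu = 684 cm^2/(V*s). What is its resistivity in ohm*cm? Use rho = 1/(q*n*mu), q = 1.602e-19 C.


Step 1: sigma = q * n * mu = 1.602e-19 * 8.30e+16 * 684 = 9.09487e+00 S/cm
Step 2: rho = 1 / sigma = 1 / 9.09487e+00 = 0.11 ohm*cm

0.11


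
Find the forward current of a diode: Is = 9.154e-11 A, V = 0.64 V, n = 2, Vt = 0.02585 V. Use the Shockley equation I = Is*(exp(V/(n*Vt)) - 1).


Step 1: V/(n*Vt) = 0.64/(2*0.02585) = 12.3791
Step 2: exp(12.3791) = 2.3778e+05
Step 3: I = 9.154e-11 * (2.3778e+05 - 1) = 2.18e-05 A

2.18e-05


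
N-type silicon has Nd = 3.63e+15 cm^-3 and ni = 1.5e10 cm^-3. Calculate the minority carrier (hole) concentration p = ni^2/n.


Step 1: Since Nd >> ni, n ≈ Nd = 3.63e+15 cm^-3
Step 2: p = ni^2 / n = (1.5e10)^2 / 3.63e+15
Step 3: p = 2.25e20 / 3.63e+15 = 6.20e+04 cm^-3

6.20e+04


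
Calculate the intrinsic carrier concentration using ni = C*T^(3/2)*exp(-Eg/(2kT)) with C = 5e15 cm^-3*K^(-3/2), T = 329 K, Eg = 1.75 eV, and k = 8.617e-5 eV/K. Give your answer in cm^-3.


Step 1: Compute kT = 8.617e-5 * 329 = 0.02834993 eV
Step 2: Exponent = -Eg/(2kT) = -1.75/(2*0.02834993) = -30.86427
Step 3: T^(3/2) = 329^1.5 = 5967.52
Step 4: ni = 5e15 * 5967.52 * exp(-30.86427) = 1.18e+06 cm^-3

1.18e+06


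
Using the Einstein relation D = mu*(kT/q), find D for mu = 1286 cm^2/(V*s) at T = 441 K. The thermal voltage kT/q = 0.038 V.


Step 1: D = mu * (kT/q)
Step 2: D = 1286 * 0.038
Step 3: D = 48.87 cm^2/s

48.87


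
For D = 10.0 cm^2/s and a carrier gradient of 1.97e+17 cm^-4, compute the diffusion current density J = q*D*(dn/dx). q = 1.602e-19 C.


Step 1: J = q * D * (dn/dx)
Step 2: J = 1.602e-19 * 10.0 * 1.97e+17
Step 3: J = 3.16e-01 A/cm^2

3.16e-01


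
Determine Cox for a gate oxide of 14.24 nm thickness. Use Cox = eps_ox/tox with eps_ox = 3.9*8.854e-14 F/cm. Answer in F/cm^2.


Step 1: eps_ox = 3.9 * 8.854e-14 = 3.45306e-13 F/cm
Step 2: tox in cm = 14.24 nm * 1e-7 = 1.4240e-06 cm
Step 3: Cox = 3.45306e-13 / 1.4240e-06 = 2.42e-07 F/cm^2

2.42e-07


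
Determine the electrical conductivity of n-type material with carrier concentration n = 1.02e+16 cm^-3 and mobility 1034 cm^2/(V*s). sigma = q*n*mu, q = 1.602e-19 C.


Step 1: sigma = q * n * mu
Step 2: sigma = 1.602e-19 * 1.02e+16 * 1034
Step 3: sigma = 1.690e+00 S/cm

1.690e+00


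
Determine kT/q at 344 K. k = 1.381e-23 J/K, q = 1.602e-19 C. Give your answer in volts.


Step 1: kT = 1.381e-23 * 344 = 4.75064e-21 J
Step 2: Vt = kT/q = 4.75064e-21 / 1.602e-19
Step 3: Vt = 0.02965 V

0.02965


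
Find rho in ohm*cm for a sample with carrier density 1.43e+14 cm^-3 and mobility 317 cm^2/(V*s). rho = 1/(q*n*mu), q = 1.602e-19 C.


Step 1: sigma = q * n * mu = 1.602e-19 * 1.43e+14 * 317 = 7.26203e-03 S/cm
Step 2: rho = 1 / sigma = 1 / 7.26203e-03 = 137.7 ohm*cm

137.7


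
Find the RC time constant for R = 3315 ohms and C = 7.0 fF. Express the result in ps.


Step 1: tau = R * C
Step 2: tau = 3315 * 7.0 fF = 3315 * 7.0e-15 F
Step 3: tau = 2.3205e-11 s = 23.205 ps

23.205


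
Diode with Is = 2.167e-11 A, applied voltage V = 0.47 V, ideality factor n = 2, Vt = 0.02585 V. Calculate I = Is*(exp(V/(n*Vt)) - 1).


Step 1: V/(n*Vt) = 0.47/(2*0.02585) = 9.0909
Step 2: exp(9.0909) = 8.8742e+03
Step 3: I = 2.167e-11 * (8.8742e+03 - 1) = 1.92e-07 A

1.92e-07


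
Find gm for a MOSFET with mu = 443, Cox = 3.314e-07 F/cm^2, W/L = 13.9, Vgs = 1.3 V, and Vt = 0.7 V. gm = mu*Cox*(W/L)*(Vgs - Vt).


Step 1: Vov = Vgs - Vt = 1.3 - 0.7 = 0.6 V
Step 2: gm = mu * Cox * (W/L) * Vov
Step 3: gm = 443 * 3.314e-07 * 13.9 * 0.6 = 1.22e-03 S

1.22e-03


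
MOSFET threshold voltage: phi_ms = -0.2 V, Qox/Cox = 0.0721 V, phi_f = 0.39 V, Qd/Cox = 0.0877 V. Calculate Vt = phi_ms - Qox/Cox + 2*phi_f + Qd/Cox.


Step 1: Vt = phi_ms - Qox/Cox + 2*phi_f + Qd/Cox
Step 2: Vt = -0.2 - 0.0721 + 2*0.39 + 0.0877
Step 3: Vt = -0.2 - 0.0721 + 0.78 + 0.0877
Step 4: Vt = 0.5956 V

0.5956


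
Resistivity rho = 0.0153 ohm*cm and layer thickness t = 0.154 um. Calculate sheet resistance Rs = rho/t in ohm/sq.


Step 1: Convert thickness to cm: t = 0.154 um = 1.5400e-05 cm
Step 2: Rs = rho / t = 0.0153 / 1.5400e-05
Step 3: Rs = 993.5 ohm/sq

993.5


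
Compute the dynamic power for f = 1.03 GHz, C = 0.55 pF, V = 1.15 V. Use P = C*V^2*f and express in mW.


Step 1: V^2 = 1.15^2 = 1.3225 V^2
Step 2: P = C*V^2*f = 0.55e-12 F * 1.3225 * 1.03e9 Hz
Step 3: P = 7.4919625e-04 W
Step 4: P = 0.749 mW

0.749


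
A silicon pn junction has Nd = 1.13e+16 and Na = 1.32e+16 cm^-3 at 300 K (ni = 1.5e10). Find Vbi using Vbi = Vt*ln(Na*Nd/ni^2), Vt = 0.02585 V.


Step 1: Compute Na*Nd/ni^2 = 1.32e+16 * 1.13e+16 / (1.5e10)^2 = 6.6293e+11
Step 2: ln(6.6293e+11) = 27.2199
Step 3: Vbi = 0.02585 * 27.2199 = 0.704 V

0.704


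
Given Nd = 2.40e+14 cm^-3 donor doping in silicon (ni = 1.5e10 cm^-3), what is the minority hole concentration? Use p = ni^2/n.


Step 1: Since Nd >> ni, n ≈ Nd = 2.40e+14 cm^-3
Step 2: p = ni^2 / n = (1.5e10)^2 / 2.40e+14
Step 3: p = 2.25e20 / 2.40e+14 = 9.38e+05 cm^-3

9.38e+05


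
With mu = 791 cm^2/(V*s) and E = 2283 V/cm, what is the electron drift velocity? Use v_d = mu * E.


Step 1: v_d = mu * E
Step 2: v_d = 791 * 2283 = 1805853
Step 3: v_d = 1.81e+06 cm/s

1.81e+06


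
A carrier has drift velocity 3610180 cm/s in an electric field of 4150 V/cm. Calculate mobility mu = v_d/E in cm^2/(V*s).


Step 1: mu = v_d / E
Step 2: mu = 3610180 / 4150
Step 3: mu = 869.92 cm^2/(V*s)

869.92


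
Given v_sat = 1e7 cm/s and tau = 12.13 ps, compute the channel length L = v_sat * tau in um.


Step 1: tau in seconds = 12.13 ps * 1e-12 = 1.2130e-11 s
Step 2: L = v_sat * tau = 1e7 * 1.2130e-11 = 1.2130e-04 cm
Step 3: L in um = 1.2130e-04 * 1e4 = 1.213 um

1.213


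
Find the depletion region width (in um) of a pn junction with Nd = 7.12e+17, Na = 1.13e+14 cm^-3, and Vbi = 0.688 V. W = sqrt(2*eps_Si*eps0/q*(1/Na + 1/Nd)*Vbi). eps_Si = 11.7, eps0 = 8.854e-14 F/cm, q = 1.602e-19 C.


Step 1: 1/Na + 1/Nd = 1/1.13e+14 + 1/7.12e+17 = 8.85096e-15
Step 2: 2*eps*eps0/q = 2*11.7*8.854e-14/1.602e-19 = 1.293281e+07
Step 3: W^2 = 1.293281e+07 * 8.85096e-15 * 0.688 = 7.87538e-08
Step 4: W = sqrt(7.87538e-08) = 2.806e-04 cm = 2.806 um

2.806


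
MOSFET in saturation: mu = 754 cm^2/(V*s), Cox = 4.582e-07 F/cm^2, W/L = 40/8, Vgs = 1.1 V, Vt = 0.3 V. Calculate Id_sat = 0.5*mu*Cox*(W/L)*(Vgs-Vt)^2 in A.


Step 1: Overdrive voltage Vov = Vgs - Vt = 1.1 - 0.3 = 0.8 V
Step 2: W/L = 40/8 = 5
Step 3: Id = 0.5 * 754 * 4.582e-07 * 5 * 0.8^2
Step 4: Id = 5.53e-04 A

5.53e-04


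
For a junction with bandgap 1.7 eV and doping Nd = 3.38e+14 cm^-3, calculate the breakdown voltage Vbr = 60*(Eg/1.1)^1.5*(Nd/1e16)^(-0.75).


Step 1: Eg/1.1 = 1.7/1.1 = 1.545455
Step 2: (Eg/1.1)^1.5 = 1.545455^1.5 = 1.921253
Step 3: (Nd/1e16)^(-0.75) = (0.0338)^(-0.75) = 12.685643
Step 4: Vbr = 60 * 1.921253 * 12.685643 = 1462.3 V

1462.3


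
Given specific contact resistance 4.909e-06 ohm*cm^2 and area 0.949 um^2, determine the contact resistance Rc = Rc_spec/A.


Step 1: Convert area to cm^2: 0.949 um^2 = 9.4900e-09 cm^2
Step 2: Rc = Rc_spec / A = 4.909e-06 / 9.4900e-09
Step 3: Rc = 5.17e+02 ohms

5.17e+02


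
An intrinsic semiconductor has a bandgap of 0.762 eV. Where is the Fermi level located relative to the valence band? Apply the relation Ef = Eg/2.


Step 1: For an intrinsic semiconductor, the Fermi level sits at midgap.
Step 2: Ef = Eg / 2 = 0.762 / 2 = 0.381 eV

0.381


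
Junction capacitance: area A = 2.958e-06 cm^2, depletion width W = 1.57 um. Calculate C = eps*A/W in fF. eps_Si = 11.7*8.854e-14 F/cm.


Step 1: eps_Si = 11.7 * 8.854e-14 = 1.035918e-12 F/cm
Step 2: W in cm = 1.57 * 1e-4 = 1.57e-04 cm
Step 3: C = 1.035918e-12 * 2.958e-06 / 1.57e-04 = 1.951749e-14 F
Step 4: C = 19.52 fF

19.52


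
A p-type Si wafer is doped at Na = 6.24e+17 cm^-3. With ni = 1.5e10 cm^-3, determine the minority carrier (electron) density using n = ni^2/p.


Step 1: Majority hole concentration p ≈ Na = 6.24e+17 cm^-3
Step 2: n = ni^2 / Na = (1.5e10)^2 / 6.24e+17
Step 3: n = 3.61e+02 cm^-3

3.61e+02


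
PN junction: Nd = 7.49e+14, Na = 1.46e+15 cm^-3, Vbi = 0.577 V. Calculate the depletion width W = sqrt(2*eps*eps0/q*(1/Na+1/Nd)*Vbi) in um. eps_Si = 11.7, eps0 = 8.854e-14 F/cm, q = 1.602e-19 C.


Step 1: 1/Na + 1/Nd = 1/1.46e+15 + 1/7.49e+14 = 2.02004e-15
Step 2: 2*eps*eps0/q = 2*11.7*8.854e-14/1.602e-19 = 1.293281e+07
Step 3: W^2 = 1.293281e+07 * 2.02004e-15 * 0.577 = 1.50740e-08
Step 4: W = sqrt(1.50740e-08) = 1.228e-04 cm = 1.228 um

1.228


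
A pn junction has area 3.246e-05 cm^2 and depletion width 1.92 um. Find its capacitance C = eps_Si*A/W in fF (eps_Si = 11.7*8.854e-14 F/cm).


Step 1: eps_Si = 11.7 * 8.854e-14 = 1.035918e-12 F/cm
Step 2: W in cm = 1.92 * 1e-4 = 1.92e-04 cm
Step 3: C = 1.035918e-12 * 3.246e-05 / 1.92e-04 = 1.751349e-13 F
Step 4: C = 175.13 fF

175.13


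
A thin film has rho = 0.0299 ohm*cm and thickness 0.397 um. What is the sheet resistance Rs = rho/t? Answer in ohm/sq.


Step 1: Convert thickness to cm: t = 0.397 um = 3.9700e-05 cm
Step 2: Rs = rho / t = 0.0299 / 3.9700e-05
Step 3: Rs = 753.1 ohm/sq

753.1


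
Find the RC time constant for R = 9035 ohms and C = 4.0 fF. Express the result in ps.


Step 1: tau = R * C
Step 2: tau = 9035 * 4.0 fF = 9035 * 4.0e-15 F
Step 3: tau = 3.614e-11 s = 36.14 ps

36.14


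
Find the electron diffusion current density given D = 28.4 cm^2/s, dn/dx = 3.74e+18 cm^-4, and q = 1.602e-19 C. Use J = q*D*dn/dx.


Step 1: J = q * D * (dn/dx)
Step 2: J = 1.602e-19 * 28.4 * 3.74e+18
Step 3: J = 1.70e+01 A/cm^2

1.70e+01


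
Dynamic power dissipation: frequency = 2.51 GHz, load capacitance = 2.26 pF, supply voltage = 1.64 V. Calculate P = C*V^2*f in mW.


Step 1: V^2 = 1.64^2 = 2.6896 V^2
Step 2: P = C*V^2*f = 2.26e-12 F * 2.6896 * 2.51e9 Hz
Step 3: P = 1.525702496e-02 W
Step 4: P = 15.257 mW

15.257


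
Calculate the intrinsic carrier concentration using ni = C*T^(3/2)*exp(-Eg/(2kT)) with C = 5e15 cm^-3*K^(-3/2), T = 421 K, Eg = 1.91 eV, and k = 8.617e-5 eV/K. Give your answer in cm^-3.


Step 1: Compute kT = 8.617e-5 * 421 = 0.03627757 eV
Step 2: Exponent = -Eg/(2kT) = -1.91/(2*0.03627757) = -26.32481
Step 3: T^(3/2) = 421^1.5 = 8638.20
Step 4: ni = 5e15 * 8638.20 * exp(-26.32481) = 1.59e+08 cm^-3

1.59e+08


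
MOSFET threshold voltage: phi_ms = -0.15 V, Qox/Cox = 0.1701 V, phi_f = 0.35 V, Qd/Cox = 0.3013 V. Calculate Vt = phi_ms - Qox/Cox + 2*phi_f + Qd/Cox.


Step 1: Vt = phi_ms - Qox/Cox + 2*phi_f + Qd/Cox
Step 2: Vt = -0.15 - 0.1701 + 2*0.35 + 0.3013
Step 3: Vt = -0.15 - 0.1701 + 0.7 + 0.3013
Step 4: Vt = 0.6812 V

0.6812


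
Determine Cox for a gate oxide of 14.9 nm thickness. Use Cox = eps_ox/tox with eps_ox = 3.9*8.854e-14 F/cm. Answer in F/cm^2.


Step 1: eps_ox = 3.9 * 8.854e-14 = 3.45306e-13 F/cm
Step 2: tox in cm = 14.9 nm * 1e-7 = 1.4900e-06 cm
Step 3: Cox = 3.45306e-13 / 1.4900e-06 = 2.32e-07 F/cm^2

2.32e-07


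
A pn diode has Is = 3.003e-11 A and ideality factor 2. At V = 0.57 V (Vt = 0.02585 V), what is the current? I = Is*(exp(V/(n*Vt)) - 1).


Step 1: V/(n*Vt) = 0.57/(2*0.02585) = 11.0251
Step 2: exp(11.0251) = 6.1396e+04
Step 3: I = 3.003e-11 * (6.1396e+04 - 1) = 1.84e-06 A

1.84e-06


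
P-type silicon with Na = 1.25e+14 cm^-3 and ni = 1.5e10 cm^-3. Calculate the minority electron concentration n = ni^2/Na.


Step 1: Majority hole concentration p ≈ Na = 1.25e+14 cm^-3
Step 2: n = ni^2 / Na = (1.5e10)^2 / 1.25e+14
Step 3: n = 1.80e+06 cm^-3

1.80e+06


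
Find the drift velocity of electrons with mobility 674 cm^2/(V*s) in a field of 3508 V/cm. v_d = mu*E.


Step 1: v_d = mu * E
Step 2: v_d = 674 * 3508 = 2364392
Step 3: v_d = 2.36e+06 cm/s

2.36e+06


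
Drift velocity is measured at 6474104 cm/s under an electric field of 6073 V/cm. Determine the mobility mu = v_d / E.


Step 1: mu = v_d / E
Step 2: mu = 6474104 / 6073
Step 3: mu = 1066.05 cm^2/(V*s)

1066.05


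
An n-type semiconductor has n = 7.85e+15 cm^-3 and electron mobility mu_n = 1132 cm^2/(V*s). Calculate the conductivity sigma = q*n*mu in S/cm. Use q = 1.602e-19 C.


Step 1: sigma = q * n * mu
Step 2: sigma = 1.602e-19 * 7.85e+15 * 1132
Step 3: sigma = 1.424e+00 S/cm

1.424e+00


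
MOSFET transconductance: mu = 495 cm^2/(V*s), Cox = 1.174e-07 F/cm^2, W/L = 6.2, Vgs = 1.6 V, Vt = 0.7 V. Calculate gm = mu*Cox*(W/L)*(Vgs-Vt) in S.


Step 1: Vov = Vgs - Vt = 1.6 - 0.7 = 0.9 V
Step 2: gm = mu * Cox * (W/L) * Vov
Step 3: gm = 495 * 1.174e-07 * 6.2 * 0.9 = 3.24e-04 S

3.24e-04


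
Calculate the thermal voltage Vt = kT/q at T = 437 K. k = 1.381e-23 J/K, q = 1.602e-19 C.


Step 1: kT = 1.381e-23 * 437 = 6.03497e-21 J
Step 2: Vt = kT/q = 6.03497e-21 / 1.602e-19
Step 3: Vt = 0.03767 V

0.03767


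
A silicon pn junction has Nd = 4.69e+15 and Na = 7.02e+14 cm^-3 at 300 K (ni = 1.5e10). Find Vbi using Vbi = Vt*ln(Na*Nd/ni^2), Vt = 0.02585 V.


Step 1: Compute Na*Nd/ni^2 = 7.02e+14 * 4.69e+15 / (1.5e10)^2 = 1.4633e+10
Step 2: ln(1.4633e+10) = 23.4065
Step 3: Vbi = 0.02585 * 23.4065 = 0.605 V

0.605


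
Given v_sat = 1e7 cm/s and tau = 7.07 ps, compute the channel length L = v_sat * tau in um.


Step 1: tau in seconds = 7.07 ps * 1e-12 = 7.0700e-12 s
Step 2: L = v_sat * tau = 1e7 * 7.0700e-12 = 7.0700e-05 cm
Step 3: L in um = 7.0700e-05 * 1e4 = 0.707 um

0.707


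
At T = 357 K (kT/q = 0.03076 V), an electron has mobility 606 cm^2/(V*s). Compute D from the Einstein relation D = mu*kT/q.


Step 1: D = mu * (kT/q)
Step 2: D = 606 * 0.03076
Step 3: D = 18.64 cm^2/s

18.64


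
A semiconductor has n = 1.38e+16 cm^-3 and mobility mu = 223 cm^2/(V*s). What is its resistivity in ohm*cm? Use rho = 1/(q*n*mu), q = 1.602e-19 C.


Step 1: sigma = q * n * mu = 1.602e-19 * 1.38e+16 * 223 = 4.92999e-01 S/cm
Step 2: rho = 1 / sigma = 1 / 4.92999e-01 = 2.028 ohm*cm

2.028
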